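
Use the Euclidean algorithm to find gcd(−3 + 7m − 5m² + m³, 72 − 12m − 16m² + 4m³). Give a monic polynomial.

−3 + m

Repeated division with remainder:
  m³ − 5m² + 7m − 3 = (1/4)(4m³ − 16m² − 12m + 72) + (−m² + 10m − 21)
  4m³ − 16m² − 12m + 72 = (−4m − 24)(−m² + 10m − 21) + (144m − 432)
  −m² + 10m − 21 = (−(1/144)m + 7/144)(144m − 432) + (0)
Last nonzero remainder: 144m − 432. Dividing through by 144 gives the monic gcd m − 3.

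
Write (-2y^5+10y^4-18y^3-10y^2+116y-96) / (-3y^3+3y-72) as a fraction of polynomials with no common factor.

(2y^3-4y^2-10y+12)/(3y+9)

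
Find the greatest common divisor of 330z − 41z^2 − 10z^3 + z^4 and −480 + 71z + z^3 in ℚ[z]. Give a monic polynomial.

−5 + z

By polynomial division,
  z^4 − 10z^3 − 41z^2 + 330z = (z − 10)(z^3 + 71z − 480) + (−112z^2 + 1520z − 4800)
  z^3 + 71z − 480 = (−(1/112)z − 95/784)(−112z^2 + 1520z − 4800) + ((10404/49)z − 52020/49)
  −112z^2 + 1520z − 4800 = (−(1372/2601)z + 3920/867)((10404/49)z − 52020/49) + (0)
Last nonzero remainder: (10404/49)z − 52020/49. Dividing through by 10404/49 gives the monic gcd z − 5.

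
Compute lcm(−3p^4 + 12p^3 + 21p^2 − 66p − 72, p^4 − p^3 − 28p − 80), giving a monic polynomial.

p^6 − 3p^5 − p^4 − 25p^3 − 24p^2 + 244p + 240

By polynomial division,
  −3p^4 + 12p^3 + 21p^2 − 66p − 72 = (−3)(p^4 − p^3 − 28p − 80) + (9p^3 + 21p^2 − 150p − 312)
  p^4 − p^3 − 28p − 80 = ((1/9)p − 10/27)(9p^3 + 21p^2 − 150p − 312) + ((220/9)p^2 − (440/9)p − 1760/9)
  9p^3 + 21p^2 − 150p − 312 = ((81/220)p + 351/220)((220/9)p^2 − (440/9)p − 1760/9) + (0)
Last nonzero remainder: (220/9)p^2 − (440/9)p − 1760/9. Dividing through by 220/9 gives the monic gcd p^2 − 2p − 8.
Then lcm(f, g) = f·g / gcd(f, g); expanding and making the result monic gives the answer.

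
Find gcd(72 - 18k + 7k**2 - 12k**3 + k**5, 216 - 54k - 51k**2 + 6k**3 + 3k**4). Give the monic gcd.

Euclidean algorithm in ℚ[k]:
  k**5 - 12k**3 + 7k**2 - 18k + 72 = ((1/3)k - 2/3)(3k**4 + 6k**3 - 51k**2 - 54k + 216) + (9k**3 - 9k**2 - 126k + 216)
  3k**4 + 6k**3 - 51k**2 - 54k + 216 = ((1/3)k + 1)(9k**3 - 9k**2 - 126k + 216) + (0)
Last nonzero remainder: 9k**3 - 9k**2 - 126k + 216. Dividing through by 9 gives the monic gcd k**3 - k**2 - 14k + 24.

24 - 14k - k**2 + k**3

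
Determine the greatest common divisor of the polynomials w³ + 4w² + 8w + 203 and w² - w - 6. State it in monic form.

By polynomial division,
  w³ + 4w² + 8w + 203 = (w + 5)(w² - w - 6) + (19w + 233)
  w² - w - 6 = ((1/19)w - 252/361)(19w + 233) + (56550/361)
  19w + 233 = ((6859/56550)w + 84113/56550)(56550/361) + (0)
The last nonzero remainder is the constant 56550/361, so the polynomials are coprime and gcd = 1.

1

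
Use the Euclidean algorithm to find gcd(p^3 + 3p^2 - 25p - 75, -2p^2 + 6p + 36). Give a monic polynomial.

p + 3

By polynomial division,
  p^3 + 3p^2 - 25p - 75 = (-(1/2)p - 3)(-2p^2 + 6p + 36) + (11p + 33)
  -2p^2 + 6p + 36 = (-(2/11)p + 12/11)(11p + 33) + (0)
Last nonzero remainder: 11p + 33. Dividing through by 11 gives the monic gcd p + 3.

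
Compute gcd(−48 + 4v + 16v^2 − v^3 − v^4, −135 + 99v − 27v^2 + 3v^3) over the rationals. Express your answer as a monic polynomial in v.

−3 + v

Apply the Euclidean algorithm:
  −v^4 − v^3 + 16v^2 + 4v − 48 = (−(1/3)v − 10/3)(3v^3 − 27v^2 + 99v − 135) + (−41v^2 + 289v − 498)
  3v^3 − 27v^2 + 99v − 135 = (−(3/41)v + 240/1681)(−41v^2 + 289v − 498) + ((35805/1681)v − 107415/1681)
  −41v^2 + 289v − 498 = (−(68921/35805)v + 279046/35805)((35805/1681)v − 107415/1681) + (0)
Last nonzero remainder: (35805/1681)v − 107415/1681. Dividing through by 35805/1681 gives the monic gcd v − 3.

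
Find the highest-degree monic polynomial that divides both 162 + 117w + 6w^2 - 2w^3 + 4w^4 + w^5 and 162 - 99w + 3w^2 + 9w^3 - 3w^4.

27 - 3w - w^2 + w^3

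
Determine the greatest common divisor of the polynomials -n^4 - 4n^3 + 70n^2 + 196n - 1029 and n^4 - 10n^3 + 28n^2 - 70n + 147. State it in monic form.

n^2 - 10n + 21

Apply the Euclidean algorithm:
  -n^4 - 4n^3 + 70n^2 + 196n - 1029 = (-1)(n^4 - 10n^3 + 28n^2 - 70n + 147) + (-14n^3 + 98n^2 + 126n - 882)
  n^4 - 10n^3 + 28n^2 - 70n + 147 = (-(1/14)n + 3/14)(-14n^3 + 98n^2 + 126n - 882) + (16n^2 - 160n + 336)
  -14n^3 + 98n^2 + 126n - 882 = (-(7/8)n - 21/8)(16n^2 - 160n + 336) + (0)
Last nonzero remainder: 16n^2 - 160n + 336. Dividing through by 16 gives the monic gcd n^2 - 10n + 21.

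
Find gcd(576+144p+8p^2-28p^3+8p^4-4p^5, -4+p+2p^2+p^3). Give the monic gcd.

Apply the Euclidean algorithm:
  -4p^5+8p^4-28p^3+8p^2+144p+576 = (-4p^2+16p-56)(p^3+2p^2+p-4) + (88p^2+264p+352)
  p^3+2p^2+p-4 = ((1/88)p-1/88)(88p^2+264p+352) + (0)
Last nonzero remainder: 88p^2+264p+352. Dividing through by 88 gives the monic gcd p^2+3p+4.

4+3p+p^2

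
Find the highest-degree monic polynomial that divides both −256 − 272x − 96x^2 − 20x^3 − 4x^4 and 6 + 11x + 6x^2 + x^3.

2 + x

Apply the Euclidean algorithm:
  −4x^4 − 20x^3 − 96x^2 − 272x − 256 = (−4x + 4)(x^3 + 6x^2 + 11x + 6) + (−76x^2 − 292x − 280)
  x^3 + 6x^2 + 11x + 6 = (−(1/76)x − 41/1444)(−76x^2 − 292x − 280) + (−(352/361)x − 704/361)
  −76x^2 − 292x − 280 = ((6859/88)x + 12635/88)(−(352/361)x − 704/361) + (0)
Last nonzero remainder: −(352/361)x − 704/361. Dividing through by −352/361 gives the monic gcd x + 2.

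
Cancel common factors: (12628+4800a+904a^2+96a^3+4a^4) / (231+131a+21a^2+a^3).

(164+24a+4a^2)/(3+a)

Apply the Euclidean algorithm:
  4a^4+96a^3+904a^2+4800a+12628 = (4a+12)(a^3+21a^2+131a+231) + (128a^2+2304a+9856)
  a^3+21a^2+131a+231 = ((1/128)a+3/128)(128a^2+2304a+9856) + (0)
Last nonzero remainder: 128a^2+2304a+9856. Dividing through by 128 gives the monic gcd a^2+18a+77.
Cancel a^2+18a+77 from numerator and denominator to get the reduced form.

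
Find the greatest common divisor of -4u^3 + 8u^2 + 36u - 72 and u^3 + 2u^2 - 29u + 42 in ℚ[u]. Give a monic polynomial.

u^2 - 5u + 6

Apply the Euclidean algorithm:
  -4u^3 + 8u^2 + 36u - 72 = (-4)(u^3 + 2u^2 - 29u + 42) + (16u^2 - 80u + 96)
  u^3 + 2u^2 - 29u + 42 = ((1/16)u + 7/16)(16u^2 - 80u + 96) + (0)
Last nonzero remainder: 16u^2 - 80u + 96. Dividing through by 16 gives the monic gcd u^2 - 5u + 6.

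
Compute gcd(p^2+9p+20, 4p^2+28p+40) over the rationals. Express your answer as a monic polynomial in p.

p+5

Repeated division with remainder:
  p^2+9p+20 = (1/4)(4p^2+28p+40) + (2p+10)
  4p^2+28p+40 = (2p+4)(2p+10) + (0)
Last nonzero remainder: 2p+10. Dividing through by 2 gives the monic gcd p+5.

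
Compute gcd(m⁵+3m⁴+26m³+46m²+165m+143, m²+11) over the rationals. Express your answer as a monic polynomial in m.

Apply the Euclidean algorithm:
  m⁵+3m⁴+26m³+46m²+165m+143 = (m³+3m²+15m+13)(m²+11) + (0)
The last nonzero remainder m²+11 is already monic.

m²+11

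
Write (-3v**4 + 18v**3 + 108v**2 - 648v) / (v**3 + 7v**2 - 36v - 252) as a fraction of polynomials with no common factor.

Repeated division with remainder:
  -3v**4 + 18v**3 + 108v**2 - 648v = (-3v + 39)(v**3 + 7v**2 - 36v - 252) + (-273v**2 + 9828)
  v**3 + 7v**2 - 36v - 252 = (-(1/273)v - 1/39)(-273v**2 + 9828) + (0)
Last nonzero remainder: -273v**2 + 9828. Dividing through by -273 gives the monic gcd v**2 - 36.
Cancel v**2 - 36 from numerator and denominator to get the reduced form.

(-3v**2 + 18v)/(v + 7)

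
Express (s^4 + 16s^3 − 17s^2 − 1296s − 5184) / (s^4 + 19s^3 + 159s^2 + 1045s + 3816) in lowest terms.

(s^2 − s − 72)/(s^2 + 2s + 53)

Euclidean algorithm in ℚ[s]:
  s^4 + 16s^3 − 17s^2 − 1296s − 5184 = (s^4 + 19s^3 + 159s^2 + 1045s + 3816) + (−3s^3 − 176s^2 − 2341s − 9000)
  s^4 + 19s^3 + 159s^2 + 1045s + 3816 = (−(1/3)s + 119/9)(−3s^3 − 176s^2 − 2341s − 9000) + ((15352/9)s^2 + (260984/9)s + 122816)
  −3s^3 − 176s^2 − 2341s − 9000 = (−(27/15352)s − 1125/15352)((15352/9)s^2 + (260984/9)s + 122816) + (0)
Last nonzero remainder: (15352/9)s^2 + (260984/9)s + 122816. Dividing through by 15352/9 gives the monic gcd s^2 + 17s + 72.
Cancel s^2 + 17s + 72 from numerator and denominator to get the reduced form.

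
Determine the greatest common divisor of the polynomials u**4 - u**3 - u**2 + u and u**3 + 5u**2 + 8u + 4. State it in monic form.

u + 1

By polynomial division,
  u**4 - u**3 - u**2 + u = (u - 6)(u**3 + 5u**2 + 8u + 4) + (21u**2 + 45u + 24)
  u**3 + 5u**2 + 8u + 4 = ((1/21)u + 20/147)(21u**2 + 45u + 24) + ((36/49)u + 36/49)
  21u**2 + 45u + 24 = ((343/12)u + 98/3)((36/49)u + 36/49) + (0)
Last nonzero remainder: (36/49)u + 36/49. Dividing through by 36/49 gives the monic gcd u + 1.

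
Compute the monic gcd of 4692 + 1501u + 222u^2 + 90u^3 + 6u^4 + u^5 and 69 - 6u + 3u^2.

Apply the Euclidean algorithm:
  u^5 + 6u^4 + 90u^3 + 222u^2 + 1501u + 4692 = ((1/3)u^3 + (8/3)u^2 + (83/3)u + 68)(3u^2 - 6u + 69) + (0)
Last nonzero remainder: 3u^2 - 6u + 69. Dividing through by 3 gives the monic gcd u^2 - 2u + 23.

23 - 2u + u^2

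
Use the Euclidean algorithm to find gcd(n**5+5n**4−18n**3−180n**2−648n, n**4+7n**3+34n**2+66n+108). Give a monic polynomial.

Repeated division with remainder:
  n**5+5n**4−18n**3−180n**2−648n = (n−2)(n**4+7n**3+34n**2+66n+108) + (−38n**3−178n**2−624n+216)
  n**4+7n**3+34n**2+66n+108 = (−(1/38)n−22/361)(−38n**3−178n**2−624n+216) + ((2430/361)n**2+(12150/361)n+43740/361)
  −38n**3−178n**2−624n+216 = (−(6859/1215)n+722/405)((2430/361)n**2+(12150/361)n+43740/361) + (0)
Last nonzero remainder: (2430/361)n**2+(12150/361)n+43740/361. Dividing through by 2430/361 gives the monic gcd n**2+5n+18.

n**2+5n+18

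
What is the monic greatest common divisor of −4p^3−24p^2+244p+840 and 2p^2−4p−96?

1

Repeated division with remainder:
  −4p^3−24p^2+244p+840 = (−2p−16)(2p^2−4p−96) + (−12p−696)
  2p^2−4p−96 = (−(1/6)p+10)(−12p−696) + (6864)
  −12p−696 = (−(1/572)p−29/286)(6864) + (0)
The last nonzero remainder is the constant 6864, so the polynomials are coprime and gcd = 1.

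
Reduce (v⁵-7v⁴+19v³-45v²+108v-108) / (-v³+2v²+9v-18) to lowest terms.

(-v³+2v²-3v+18)/(v+3)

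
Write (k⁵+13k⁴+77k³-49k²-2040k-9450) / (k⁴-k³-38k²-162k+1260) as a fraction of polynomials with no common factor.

By polynomial division,
  k⁵+13k⁴+77k³-49k²-2040k-9450 = (k+14)(k⁴-k³-38k²-162k+1260) + (129k³+645k²-1032k-27090)
  k⁴-k³-38k²-162k+1260 = ((1/129)k-2/43)(129k³+645k²-1032k-27090) + (0)
Last nonzero remainder: 129k³+645k²-1032k-27090. Dividing through by 129 gives the monic gcd k³+5k²-8k-210.
Cancel k³+5k²-8k-210 from numerator and denominator to get the reduced form.

(k²+8k+45)/(k-6)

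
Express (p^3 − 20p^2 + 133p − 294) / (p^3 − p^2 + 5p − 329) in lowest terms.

(p^2 − 13p + 42)/(p^2 + 6p + 47)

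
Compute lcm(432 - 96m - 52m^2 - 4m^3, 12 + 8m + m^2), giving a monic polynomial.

Euclidean algorithm in ℚ[m]:
  -4m^3 - 52m^2 - 96m + 432 = (-4m - 20)(m^2 + 8m + 12) + (112m + 672)
  m^2 + 8m + 12 = ((1/112)m + 1/56)(112m + 672) + (0)
Last nonzero remainder: 112m + 672. Dividing through by 112 gives the monic gcd m + 6.
Then lcm(f, g) = f·g / gcd(f, g); expanding and making the result monic gives the answer.

-216 - 60m + 50m^2 + 15m^3 + m^4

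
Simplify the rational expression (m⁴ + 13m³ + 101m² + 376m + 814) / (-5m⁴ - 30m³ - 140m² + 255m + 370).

(-m² - 6m - 22)/(5m² - 5m - 10)

Repeated division with remainder:
  m⁴ + 13m³ + 101m² + 376m + 814 = (-1/5)(-5m⁴ - 30m³ - 140m² + 255m + 370) + (7m³ + 73m² + 427m + 888)
  -5m⁴ - 30m³ - 140m² + 255m + 370 = (-(5/7)m + 155/49)(7m³ + 73m² + 427m + 888) + (-(3230/49)m² - (3230/7)m - 119510/49)
  7m³ + 73m² + 427m + 888 = (-(343/3230)m - 588/1615)(-(3230/49)m² - (3230/7)m - 119510/49) + (0)
Last nonzero remainder: -(3230/49)m² - (3230/7)m - 119510/49. Dividing through by -3230/49 gives the monic gcd m² + 7m + 37.
Cancel m² + 7m + 37 from numerator and denominator to get the reduced form.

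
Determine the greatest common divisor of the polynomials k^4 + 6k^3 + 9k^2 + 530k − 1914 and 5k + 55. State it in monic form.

k + 11

By polynomial division,
  k^4 + 6k^3 + 9k^2 + 530k − 1914 = ((1/5)k^3 − k^2 + (64/5)k − 174/5)(5k + 55) + (0)
Last nonzero remainder: 5k + 55. Dividing through by 5 gives the monic gcd k + 11.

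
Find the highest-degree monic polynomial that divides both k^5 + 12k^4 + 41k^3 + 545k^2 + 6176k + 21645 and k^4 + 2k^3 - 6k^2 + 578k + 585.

k^3 + k^2 - 7k + 585

Apply the Euclidean algorithm:
  k^5 + 12k^4 + 41k^3 + 545k^2 + 6176k + 21645 = (k + 10)(k^4 + 2k^3 - 6k^2 + 578k + 585) + (27k^3 + 27k^2 - 189k + 15795)
  k^4 + 2k^3 - 6k^2 + 578k + 585 = ((1/27)k + 1/27)(27k^3 + 27k^2 - 189k + 15795) + (0)
Last nonzero remainder: 27k^3 + 27k^2 - 189k + 15795. Dividing through by 27 gives the monic gcd k^3 + k^2 - 7k + 585.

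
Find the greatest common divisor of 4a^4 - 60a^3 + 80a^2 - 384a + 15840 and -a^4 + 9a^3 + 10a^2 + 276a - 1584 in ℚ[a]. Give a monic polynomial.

Apply the Euclidean algorithm:
  4a^4 - 60a^3 + 80a^2 - 384a + 15840 = (-4)(-a^4 + 9a^3 + 10a^2 + 276a - 1584) + (-24a^3 + 120a^2 + 720a + 9504)
  -a^4 + 9a^3 + 10a^2 + 276a - 1584 = ((1/24)a - 1/6)(-24a^3 + 120a^2 + 720a + 9504) + (0)
Last nonzero remainder: -24a^3 + 120a^2 + 720a + 9504. Dividing through by -24 gives the monic gcd a^3 - 5a^2 - 30a - 396.

a^3 - 5a^2 - 30a - 396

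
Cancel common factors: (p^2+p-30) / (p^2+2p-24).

Repeated division with remainder:
  p^2+p-30 = (p^2+2p-24) + (-p-6)
  p^2+2p-24 = (-p+4)(-p-6) + (0)
Last nonzero remainder: -p-6. Dividing through by -1 gives the monic gcd p+6.
Cancel p+6 from numerator and denominator to get the reduced form.

(p-5)/(p-4)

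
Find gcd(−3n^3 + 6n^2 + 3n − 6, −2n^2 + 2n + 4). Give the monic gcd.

n^2 − n − 2

Apply the Euclidean algorithm:
  −3n^3 + 6n^2 + 3n − 6 = ((3/2)n − 3/2)(−2n^2 + 2n + 4) + (0)
Last nonzero remainder: −2n^2 + 2n + 4. Dividing through by −2 gives the monic gcd n^2 − n − 2.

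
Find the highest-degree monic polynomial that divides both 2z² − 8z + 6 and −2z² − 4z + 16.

Repeated division with remainder:
  2z² − 8z + 6 = (−1)(−2z² − 4z + 16) + (−12z + 22)
  −2z² − 4z + 16 = ((1/6)z + 23/36)(−12z + 22) + (35/18)
  −12z + 22 = (−(216/35)z + 396/35)(35/18) + (0)
The last nonzero remainder is the constant 35/18, so the polynomials are coprime and gcd = 1.

1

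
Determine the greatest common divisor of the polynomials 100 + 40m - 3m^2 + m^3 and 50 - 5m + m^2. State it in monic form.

Apply the Euclidean algorithm:
  m^3 - 3m^2 + 40m + 100 = (m + 2)(m^2 - 5m + 50) + (0)
The last nonzero remainder m^2 - 5m + 50 is already monic.

50 - 5m + m^2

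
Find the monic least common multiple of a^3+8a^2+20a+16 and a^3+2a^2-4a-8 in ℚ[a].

Repeated division with remainder:
  a^3+8a^2+20a+16 = (a^3+2a^2-4a-8) + (6a^2+24a+24)
  a^3+2a^2-4a-8 = ((1/6)a-1/3)(6a^2+24a+24) + (0)
Last nonzero remainder: 6a^2+24a+24. Dividing through by 6 gives the monic gcd a^2+4a+4.
Then lcm(f, g) = f·g / gcd(f, g); expanding and making the result monic gives the answer.

a^4+6a^3+4a^2-24a-32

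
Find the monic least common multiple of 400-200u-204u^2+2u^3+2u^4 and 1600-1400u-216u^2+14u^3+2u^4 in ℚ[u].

By polynomial division,
  2u^4+2u^3-204u^2-200u+400 = (2u^4+14u^3-216u^2-1400u+1600) + (-12u^3+12u^2+1200u-1200)
  2u^4+14u^3-216u^2-1400u+1600 = (-(1/6)u-4/3)(-12u^3+12u^2+1200u-1200) + (0)
Last nonzero remainder: -12u^3+12u^2+1200u-1200. Dividing through by -12 gives the monic gcd u^3-u^2-100u+100.
Then lcm(f, g) = f·g / gcd(f, g); expanding and making the result monic gives the answer.

1600-600u-916u^2-94u^3+9u^4+u^5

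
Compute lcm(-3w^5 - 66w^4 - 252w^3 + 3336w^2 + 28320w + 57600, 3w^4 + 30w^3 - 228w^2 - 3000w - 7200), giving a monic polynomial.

Euclidean algorithm in ℚ[w]:
  -3w^5 - 66w^4 - 252w^3 + 3336w^2 + 28320w + 57600 = (-w - 12)(3w^4 + 30w^3 - 228w^2 - 3000w - 7200) + (-120w^3 - 2400w^2 - 14880w - 28800)
  3w^4 + 30w^3 - 228w^2 - 3000w - 7200 = (-(1/40)w + 1/4)(-120w^3 - 2400w^2 - 14880w - 28800) + (0)
Last nonzero remainder: -120w^3 - 2400w^2 - 14880w - 28800. Dividing through by -120 gives the monic gcd w^3 + 20w^2 + 124w + 240.
Then lcm(f, g) = f·g / gcd(f, g); expanding and making the result monic gives the answer.

w^6 + 12w^5 - 136w^4 - 1952w^3 + 1680w^2 + 75200w + 192000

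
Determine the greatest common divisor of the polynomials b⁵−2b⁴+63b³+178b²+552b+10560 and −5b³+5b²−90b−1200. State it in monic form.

b³−b²+18b+240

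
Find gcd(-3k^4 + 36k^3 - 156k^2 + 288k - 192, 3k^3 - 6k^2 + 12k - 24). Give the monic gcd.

k - 2

Euclidean algorithm in ℚ[k]:
  -3k^4 + 36k^3 - 156k^2 + 288k - 192 = (-k + 10)(3k^3 - 6k^2 + 12k - 24) + (-84k^2 + 144k + 48)
  3k^3 - 6k^2 + 12k - 24 = (-(1/28)k + 1/98)(-84k^2 + 144k + 48) + ((600/49)k - 1200/49)
  -84k^2 + 144k + 48 = (-(343/50)k - 49/25)((600/49)k - 1200/49) + (0)
Last nonzero remainder: (600/49)k - 1200/49. Dividing through by 600/49 gives the monic gcd k - 2.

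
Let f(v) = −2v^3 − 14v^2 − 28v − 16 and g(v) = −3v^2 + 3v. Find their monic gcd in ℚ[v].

Euclidean algorithm in ℚ[v]:
  −2v^3 − 14v^2 − 28v − 16 = ((2/3)v + 16/3)(−3v^2 + 3v) + (−44v − 16)
  −3v^2 + 3v = ((3/44)v − 45/484)(−44v − 16) + (−180/121)
  −44v − 16 = ((1331/45)v + 484/45)(−180/121) + (0)
The last nonzero remainder is the constant −180/121, so the polynomials are coprime and gcd = 1.

1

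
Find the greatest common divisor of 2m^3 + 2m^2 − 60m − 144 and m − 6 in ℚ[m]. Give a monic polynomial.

m − 6

Apply the Euclidean algorithm:
  2m^3 + 2m^2 − 60m − 144 = (2m^2 + 14m + 24)(m − 6) + (0)
The last nonzero remainder m − 6 is already monic.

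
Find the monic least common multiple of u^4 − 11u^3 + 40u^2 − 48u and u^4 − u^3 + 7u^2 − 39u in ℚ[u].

u^6 − 9u^5 + 31u^4 − 111u^3 + 424u^2 − 624u

By polynomial division,
  u^4 − 11u^3 + 40u^2 − 48u = (u^4 − u^3 + 7u^2 − 39u) + (−10u^3 + 33u^2 − 9u)
  u^4 − u^3 + 7u^2 − 39u = (−(1/10)u − 23/100)(−10u^3 + 33u^2 − 9u) + ((1369/100)u^2 − (4107/100)u)
  −10u^3 + 33u^2 − 9u = (−(1000/1369)u + 300/1369)((1369/100)u^2 − (4107/100)u) + (0)
Last nonzero remainder: (1369/100)u^2 − (4107/100)u. Dividing through by 1369/100 gives the monic gcd u^2 − 3u.
Then lcm(f, g) = f·g / gcd(f, g); expanding and making the result monic gives the answer.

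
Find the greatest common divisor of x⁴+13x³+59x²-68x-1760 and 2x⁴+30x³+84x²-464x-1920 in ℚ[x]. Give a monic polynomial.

x²+4x-32

By polynomial division,
  x⁴+13x³+59x²-68x-1760 = (1/2)(2x⁴+30x³+84x²-464x-1920) + (-2x³+17x²+164x-800)
  2x⁴+30x³+84x²-464x-1920 = (-x-47/2)(-2x³+17x²+164x-800) + ((1295/2)x²+2590x-20720)
  -2x³+17x²+164x-800 = (-(4/1295)x+10/259)((1295/2)x²+2590x-20720) + (0)
Last nonzero remainder: (1295/2)x²+2590x-20720. Dividing through by 1295/2 gives the monic gcd x²+4x-32.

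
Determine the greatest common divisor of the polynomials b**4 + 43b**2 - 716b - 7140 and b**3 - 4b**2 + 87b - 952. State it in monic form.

Apply the Euclidean algorithm:
  b**4 + 43b**2 - 716b - 7140 = (b + 4)(b**3 - 4b**2 + 87b - 952) + (-28b**2 - 112b - 3332)
  b**3 - 4b**2 + 87b - 952 = (-(1/28)b + 2/7)(-28b**2 - 112b - 3332) + (0)
Last nonzero remainder: -28b**2 - 112b - 3332. Dividing through by -28 gives the monic gcd b**2 + 4b + 119.

b**2 + 4b + 119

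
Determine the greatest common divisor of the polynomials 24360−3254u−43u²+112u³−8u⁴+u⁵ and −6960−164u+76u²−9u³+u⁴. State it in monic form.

696+86u+u²+u³

Repeated division with remainder:
  u⁵−8u⁴+112u³−43u²−3254u+24360 = (u+1)(u⁴−9u³+76u²−164u−6960) + (45u³+45u²+3870u+31320)
  u⁴−9u³+76u²−164u−6960 = ((1/45)u−2/9)(45u³+45u²+3870u+31320) + (0)
Last nonzero remainder: 45u³+45u²+3870u+31320. Dividing through by 45 gives the monic gcd u³+u²+86u+696.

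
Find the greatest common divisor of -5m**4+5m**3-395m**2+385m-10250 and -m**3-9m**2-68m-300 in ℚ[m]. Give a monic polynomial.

m**2+3m+50

Apply the Euclidean algorithm:
  -5m**4+5m**3-395m**2+385m-10250 = (5m-50)(-m**3-9m**2-68m-300) + (-505m**2-1515m-25250)
  -m**3-9m**2-68m-300 = ((1/505)m+6/505)(-505m**2-1515m-25250) + (0)
Last nonzero remainder: -505m**2-1515m-25250. Dividing through by -505 gives the monic gcd m**2+3m+50.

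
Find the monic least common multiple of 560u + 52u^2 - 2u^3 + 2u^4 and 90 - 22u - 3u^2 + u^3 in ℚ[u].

By polynomial division,
  2u^4 - 2u^3 + 52u^2 + 560u = (2u + 4)(u^3 - 3u^2 - 22u + 90) + (108u^2 + 468u - 360)
  u^3 - 3u^2 - 22u + 90 = ((1/108)u - 11/162)(108u^2 + 468u - 360) + ((118/9)u + 590/9)
  108u^2 + 468u - 360 = ((486/59)u - 324/59)((118/9)u + 590/9) + (0)
Last nonzero remainder: (118/9)u + 590/9. Dividing through by 118/9 gives the monic gcd u + 5.
Then lcm(f, g) = f·g / gcd(f, g); expanding and making the result monic gives the answer.

5040u - 1772u^2 + 54u^3 + 52u^4 - 9u^5 + u^6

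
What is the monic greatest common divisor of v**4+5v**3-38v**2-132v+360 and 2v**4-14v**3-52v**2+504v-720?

Euclidean algorithm in ℚ[v]:
  v**4+5v**3-38v**2-132v+360 = (1/2)(2v**4-14v**3-52v**2+504v-720) + (12v**3-12v**2-384v+720)
  2v**4-14v**3-52v**2+504v-720 = ((1/6)v-1)(12v**3-12v**2-384v+720) + (0)
Last nonzero remainder: 12v**3-12v**2-384v+720. Dividing through by 12 gives the monic gcd v**3-v**2-32v+60.

v**3-v**2-32v+60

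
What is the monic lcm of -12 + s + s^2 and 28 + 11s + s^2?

Euclidean algorithm in ℚ[s]:
  s^2 + s - 12 = (s^2 + 11s + 28) + (-10s - 40)
  s^2 + 11s + 28 = (-(1/10)s - 7/10)(-10s - 40) + (0)
Last nonzero remainder: -10s - 40. Dividing through by -10 gives the monic gcd s + 4.
Then lcm(f, g) = f·g / gcd(f, g); expanding and making the result monic gives the answer.

-84 - 5s + 8s^2 + s^3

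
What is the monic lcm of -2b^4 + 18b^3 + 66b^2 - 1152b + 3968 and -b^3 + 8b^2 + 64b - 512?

Euclidean algorithm in ℚ[b]:
  -2b^4 + 18b^3 + 66b^2 - 1152b + 3968 = (2b - 2)(-b^3 + 8b^2 + 64b - 512) + (-46b^2 + 2944)
  -b^3 + 8b^2 + 64b - 512 = ((1/46)b - 4/23)(-46b^2 + 2944) + (0)
Last nonzero remainder: -46b^2 + 2944. Dividing through by -46 gives the monic gcd b^2 - 64.
Then lcm(f, g) = f·g / gcd(f, g); expanding and making the result monic gives the answer.

b^5 - 17b^4 + 39b^3 + 840b^2 - 6592b + 15872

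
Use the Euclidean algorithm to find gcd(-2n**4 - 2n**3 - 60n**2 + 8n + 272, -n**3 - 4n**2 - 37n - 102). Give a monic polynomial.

Euclidean algorithm in ℚ[n]:
  -2n**4 - 2n**3 - 60n**2 + 8n + 272 = (2n - 6)(-n**3 - 4n**2 - 37n - 102) + (-10n**2 - 10n - 340)
  -n**3 - 4n**2 - 37n - 102 = ((1/10)n + 3/10)(-10n**2 - 10n - 340) + (0)
Last nonzero remainder: -10n**2 - 10n - 340. Dividing through by -10 gives the monic gcd n**2 + n + 34.

n**2 + n + 34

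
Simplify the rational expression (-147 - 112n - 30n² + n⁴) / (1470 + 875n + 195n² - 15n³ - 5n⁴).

(-3 - n)/(30 + 5n)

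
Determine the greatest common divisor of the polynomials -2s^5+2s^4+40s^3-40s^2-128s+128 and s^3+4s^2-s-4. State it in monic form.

s^2+3s-4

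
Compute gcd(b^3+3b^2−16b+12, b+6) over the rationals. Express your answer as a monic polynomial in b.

Apply the Euclidean algorithm:
  b^3+3b^2−16b+12 = (b^2−3b+2)(b+6) + (0)
The last nonzero remainder b+6 is already monic.

b+6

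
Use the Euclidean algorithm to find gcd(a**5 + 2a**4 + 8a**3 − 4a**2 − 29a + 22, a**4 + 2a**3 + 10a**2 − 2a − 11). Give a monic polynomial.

a**3 + a**2 + 9a − 11

Apply the Euclidean algorithm:
  a**5 + 2a**4 + 8a**3 − 4a**2 − 29a + 22 = (a)(a**4 + 2a**3 + 10a**2 − 2a − 11) + (−2a**3 − 2a**2 − 18a + 22)
  a**4 + 2a**3 + 10a**2 − 2a − 11 = (−(1/2)a − 1/2)(−2a**3 − 2a**2 − 18a + 22) + (0)
Last nonzero remainder: −2a**3 − 2a**2 − 18a + 22. Dividing through by −2 gives the monic gcd a**3 + a**2 + 9a − 11.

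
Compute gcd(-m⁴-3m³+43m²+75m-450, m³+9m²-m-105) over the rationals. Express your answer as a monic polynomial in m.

Apply the Euclidean algorithm:
  -m⁴-3m³+43m²+75m-450 = (-m+6)(m³+9m²-m-105) + (-12m²-24m+180)
  m³+9m²-m-105 = (-(1/12)m-7/12)(-12m²-24m+180) + (0)
Last nonzero remainder: -12m²-24m+180. Dividing through by -12 gives the monic gcd m²+2m-15.

m²+2m-15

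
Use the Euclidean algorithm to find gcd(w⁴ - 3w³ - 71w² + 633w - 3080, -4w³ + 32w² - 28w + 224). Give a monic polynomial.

Repeated division with remainder:
  w⁴ - 3w³ - 71w² + 633w - 3080 = (-(1/4)w - 5/4)(-4w³ + 32w² - 28w + 224) + (-38w² + 654w - 2800)
  -4w³ + 32w² - 28w + 224 = ((2/19)w + 350/361)(-38w² + 654w - 2800) + (-(132608/361)w + 1060864/361)
  -38w² + 654w - 2800 = ((6859/66304)w - 9025/9472)(-(132608/361)w + 1060864/361) + (0)
Last nonzero remainder: -(132608/361)w + 1060864/361. Dividing through by -132608/361 gives the monic gcd w - 8.

w - 8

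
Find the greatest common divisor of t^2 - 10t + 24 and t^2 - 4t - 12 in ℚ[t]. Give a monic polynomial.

t - 6

Euclidean algorithm in ℚ[t]:
  t^2 - 10t + 24 = (t^2 - 4t - 12) + (-6t + 36)
  t^2 - 4t - 12 = (-(1/6)t - 1/3)(-6t + 36) + (0)
Last nonzero remainder: -6t + 36. Dividing through by -6 gives the monic gcd t - 6.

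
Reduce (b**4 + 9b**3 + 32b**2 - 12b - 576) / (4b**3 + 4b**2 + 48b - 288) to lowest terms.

Repeated division with remainder:
  b**4 + 9b**3 + 32b**2 - 12b - 576 = ((1/4)b + 2)(4b**3 + 4b**2 + 48b - 288) + (12b**2 - 36b)
  4b**3 + 4b**2 + 48b - 288 = ((1/3)b + 4/3)(12b**2 - 36b) + (96b - 288)
  12b**2 - 36b = ((1/8)b)(96b - 288) + (0)
Last nonzero remainder: 96b - 288. Dividing through by 96 gives the monic gcd b - 3.
Cancel b - 3 from numerator and denominator to get the reduced form.

(b**3 + 12b**2 + 68b + 192)/(4b**2 + 16b + 96)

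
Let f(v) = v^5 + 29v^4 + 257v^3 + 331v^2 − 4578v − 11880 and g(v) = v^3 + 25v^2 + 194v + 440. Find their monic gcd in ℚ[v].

v^2 + 21v + 110

By polynomial division,
  v^5 + 29v^4 + 257v^3 + 331v^2 − 4578v − 11880 = (v^2 + 4v − 37)(v^3 + 25v^2 + 194v + 440) + (40v^2 + 840v + 4400)
  v^3 + 25v^2 + 194v + 440 = ((1/40)v + 1/10)(40v^2 + 840v + 4400) + (0)
Last nonzero remainder: 40v^2 + 840v + 4400. Dividing through by 40 gives the monic gcd v^2 + 21v + 110.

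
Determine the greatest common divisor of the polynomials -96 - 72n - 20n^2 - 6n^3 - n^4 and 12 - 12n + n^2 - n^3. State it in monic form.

12 + n^2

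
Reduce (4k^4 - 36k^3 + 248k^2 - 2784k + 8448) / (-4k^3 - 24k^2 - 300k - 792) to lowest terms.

(-k^2 + 12k - 32)/(k + 3)

Euclidean algorithm in ℚ[k]:
  4k^4 - 36k^3 + 248k^2 - 2784k + 8448 = (-k + 15)(-4k^3 - 24k^2 - 300k - 792) + (308k^2 + 924k + 20328)
  -4k^3 - 24k^2 - 300k - 792 = (-(1/77)k - 3/77)(308k^2 + 924k + 20328) + (0)
Last nonzero remainder: 308k^2 + 924k + 20328. Dividing through by 308 gives the monic gcd k^2 + 3k + 66.
Cancel k^2 + 3k + 66 from numerator and denominator to get the reduced form.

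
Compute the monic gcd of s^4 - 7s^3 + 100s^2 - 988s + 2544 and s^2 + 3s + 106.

s^2 + 3s + 106

Euclidean algorithm in ℚ[s]:
  s^4 - 7s^3 + 100s^2 - 988s + 2544 = (s^2 - 10s + 24)(s^2 + 3s + 106) + (0)
The last nonzero remainder s^2 + 3s + 106 is already monic.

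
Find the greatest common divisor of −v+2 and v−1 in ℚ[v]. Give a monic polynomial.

Apply the Euclidean algorithm:
  −v+2 = (−1)(v−1) + (1)
  v−1 = (v−1)(1) + (0)
The last nonzero remainder is the constant 1, so the polynomials are coprime and gcd = 1.

1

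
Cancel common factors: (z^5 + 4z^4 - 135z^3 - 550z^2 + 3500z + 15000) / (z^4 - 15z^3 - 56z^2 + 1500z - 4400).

(z^3 + 4z^2 - 35z - 150)/(z^2 - 15z + 44)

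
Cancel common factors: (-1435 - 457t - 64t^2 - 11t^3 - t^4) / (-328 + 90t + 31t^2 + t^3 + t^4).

Euclidean algorithm in ℚ[t]:
  -t^4 - 11t^3 - 64t^2 - 457t - 1435 = (-1)(t^4 + t^3 + 31t^2 + 90t - 328) + (-10t^3 - 33t^2 - 367t - 1763)
  t^4 + t^3 + 31t^2 + 90t - 328 = (-(1/10)t + 23/100)(-10t^3 - 33t^2 - 367t - 1763) + ((189/100)t^2 - (189/100)t + 7749/100)
  -10t^3 - 33t^2 - 367t - 1763 = (-(1000/189)t - 4300/189)((189/100)t^2 - (189/100)t + 7749/100) + (0)
Last nonzero remainder: (189/100)t^2 - (189/100)t + 7749/100. Dividing through by 189/100 gives the monic gcd t^2 - t + 41.
Cancel t^2 - t + 41 from numerator and denominator to get the reduced form.

(-35 - 12t - t^2)/(-8 + 2t + t^2)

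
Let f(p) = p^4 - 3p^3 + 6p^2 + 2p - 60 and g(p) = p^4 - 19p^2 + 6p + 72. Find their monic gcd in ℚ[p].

p^2 - p - 6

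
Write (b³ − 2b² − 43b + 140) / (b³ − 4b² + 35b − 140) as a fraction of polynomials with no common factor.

(b² + 2b − 35)/(b² + 35)

Repeated division with remainder:
  b³ − 2b² − 43b + 140 = (b³ − 4b² + 35b − 140) + (2b² − 78b + 280)
  b³ − 4b² + 35b − 140 = ((1/2)b + 35/2)(2b² − 78b + 280) + (1260b − 5040)
  2b² − 78b + 280 = ((1/630)b − 1/18)(1260b − 5040) + (0)
Last nonzero remainder: 1260b − 5040. Dividing through by 1260 gives the monic gcd b − 4.
Cancel b − 4 from numerator and denominator to get the reduced form.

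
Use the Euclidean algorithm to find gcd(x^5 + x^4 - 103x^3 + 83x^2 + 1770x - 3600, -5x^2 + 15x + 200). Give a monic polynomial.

x^2 - 3x - 40

Euclidean algorithm in ℚ[x]:
  x^5 + x^4 - 103x^3 + 83x^2 + 1770x - 3600 = (-(1/5)x^3 - (4/5)x^2 + (51/5)x - 18)(-5x^2 + 15x + 200) + (0)
Last nonzero remainder: -5x^2 + 15x + 200. Dividing through by -5 gives the monic gcd x^2 - 3x - 40.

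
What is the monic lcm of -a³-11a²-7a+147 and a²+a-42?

a⁴+5a³-59a²-189a+882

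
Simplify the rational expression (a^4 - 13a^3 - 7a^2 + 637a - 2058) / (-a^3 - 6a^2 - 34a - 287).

(-a^3 + 20a^2 - 133a + 294)/(a^2 - a + 41)

Apply the Euclidean algorithm:
  a^4 - 13a^3 - 7a^2 + 637a - 2058 = (-a + 19)(-a^3 - 6a^2 - 34a - 287) + (73a^2 + 996a + 3395)
  -a^3 - 6a^2 - 34a - 287 = (-(1/73)a + 558/5329)(73a^2 + 996a + 3395) + (-(489119/5329)a - 3423833/5329)
  73a^2 + 996a + 3395 = (-(389017/489119)a - 2584565/489119)(-(489119/5329)a - 3423833/5329) + (0)
Last nonzero remainder: -(489119/5329)a - 3423833/5329. Dividing through by -489119/5329 gives the monic gcd a + 7.
Cancel a + 7 from numerator and denominator to get the reduced form.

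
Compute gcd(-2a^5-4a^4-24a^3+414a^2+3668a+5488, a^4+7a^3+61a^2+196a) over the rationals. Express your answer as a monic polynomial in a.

Euclidean algorithm in ℚ[a]:
  -2a^5-4a^4-24a^3+414a^2+3668a+5488 = (-2a+10)(a^4+7a^3+61a^2+196a) + (28a^3+196a^2+1708a+5488)
  a^4+7a^3+61a^2+196a = ((1/28)a)(28a^3+196a^2+1708a+5488) + (0)
Last nonzero remainder: 28a^3+196a^2+1708a+5488. Dividing through by 28 gives the monic gcd a^3+7a^2+61a+196.

a^3+7a^2+61a+196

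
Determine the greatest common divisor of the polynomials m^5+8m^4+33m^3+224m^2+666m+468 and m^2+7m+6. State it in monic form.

m^2+7m+6

Apply the Euclidean algorithm:
  m^5+8m^4+33m^3+224m^2+666m+468 = (m^3+m^2+20m+78)(m^2+7m+6) + (0)
The last nonzero remainder m^2+7m+6 is already monic.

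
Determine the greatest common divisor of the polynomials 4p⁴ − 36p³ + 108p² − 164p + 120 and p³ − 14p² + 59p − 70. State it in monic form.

p² − 7p + 10

Repeated division with remainder:
  4p⁴ − 36p³ + 108p² − 164p + 120 = (4p + 20)(p³ − 14p² + 59p − 70) + (152p² − 1064p + 1520)
  p³ − 14p² + 59p − 70 = ((1/152)p − 7/152)(152p² − 1064p + 1520) + (0)
Last nonzero remainder: 152p² − 1064p + 1520. Dividing through by 152 gives the monic gcd p² − 7p + 10.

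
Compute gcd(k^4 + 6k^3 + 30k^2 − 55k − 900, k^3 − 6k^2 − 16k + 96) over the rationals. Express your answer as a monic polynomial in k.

k − 4

Repeated division with remainder:
  k^4 + 6k^3 + 30k^2 − 55k − 900 = (k + 12)(k^3 − 6k^2 − 16k + 96) + (118k^2 + 41k − 2052)
  k^3 − 6k^2 − 16k + 96 = ((1/118)k − 749/13924)(118k^2 + 41k − 2052) + ((50061/13924)k − 50061/3481)
  118k^2 + 41k − 2052 = ((1643032/50061)k + 2381004/16687)((50061/13924)k − 50061/3481) + (0)
Last nonzero remainder: (50061/13924)k − 50061/3481. Dividing through by 50061/13924 gives the monic gcd k − 4.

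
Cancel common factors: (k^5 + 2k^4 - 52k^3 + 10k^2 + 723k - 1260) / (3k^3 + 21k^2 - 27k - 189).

(k^3 - 2k^2 - 23k + 60)/(3k + 9)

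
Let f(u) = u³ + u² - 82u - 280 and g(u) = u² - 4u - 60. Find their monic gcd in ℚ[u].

Repeated division with remainder:
  u³ + u² - 82u - 280 = (u + 5)(u² - 4u - 60) + (-2u + 20)
  u² - 4u - 60 = (-(1/2)u - 3)(-2u + 20) + (0)
Last nonzero remainder: -2u + 20. Dividing through by -2 gives the monic gcd u - 10.

u - 10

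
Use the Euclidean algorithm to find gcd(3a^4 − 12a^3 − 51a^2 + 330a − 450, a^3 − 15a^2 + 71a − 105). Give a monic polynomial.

Euclidean algorithm in ℚ[a]:
  3a^4 − 12a^3 − 51a^2 + 330a − 450 = (3a + 33)(a^3 − 15a^2 + 71a − 105) + (231a^2 − 1698a + 3015)
  a^3 − 15a^2 + 71a − 105 = ((1/231)a − 589/17787)(231a^2 − 1698a + 3015) + ((10200/5929)a − 30600/5929)
  231a^2 − 1698a + 3015 = ((456533/3400)a − 397243/680)((10200/5929)a − 30600/5929) + (0)
Last nonzero remainder: (10200/5929)a − 30600/5929. Dividing through by 10200/5929 gives the monic gcd a − 3.

a − 3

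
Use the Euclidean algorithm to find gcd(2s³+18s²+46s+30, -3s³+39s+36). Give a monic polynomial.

Euclidean algorithm in ℚ[s]:
  2s³+18s²+46s+30 = (-2/3)(-3s³+39s+36) + (18s²+72s+54)
  -3s³+39s+36 = (-(1/6)s+2/3)(18s²+72s+54) + (0)
Last nonzero remainder: 18s²+72s+54. Dividing through by 18 gives the monic gcd s²+4s+3.

s²+4s+3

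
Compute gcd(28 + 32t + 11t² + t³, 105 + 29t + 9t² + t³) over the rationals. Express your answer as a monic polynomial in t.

7 + t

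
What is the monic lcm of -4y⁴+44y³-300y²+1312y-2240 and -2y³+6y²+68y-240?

y⁶-10y⁵+34y⁴+77y³-2018y²+10400y-16800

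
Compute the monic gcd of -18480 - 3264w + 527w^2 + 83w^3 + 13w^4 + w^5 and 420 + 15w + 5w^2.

84 + 3w + w^2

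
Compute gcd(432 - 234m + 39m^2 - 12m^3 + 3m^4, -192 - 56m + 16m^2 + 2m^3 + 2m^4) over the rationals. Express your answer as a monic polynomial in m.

-48 + 10m - m^2 + m^3

Repeated division with remainder:
  3m^4 - 12m^3 + 39m^2 - 234m + 432 = (3/2)(2m^4 + 2m^3 + 16m^2 - 56m - 192) + (-15m^3 + 15m^2 - 150m + 720)
  2m^4 + 2m^3 + 16m^2 - 56m - 192 = (-(2/15)m - 4/15)(-15m^3 + 15m^2 - 150m + 720) + (0)
Last nonzero remainder: -15m^3 + 15m^2 - 150m + 720. Dividing through by -15 gives the monic gcd m^3 - m^2 + 10m - 48.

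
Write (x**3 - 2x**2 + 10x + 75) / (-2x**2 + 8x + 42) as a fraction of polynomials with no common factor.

(-x**2 + 5x - 25)/(2x - 14)

Euclidean algorithm in ℚ[x]:
  x**3 - 2x**2 + 10x + 75 = (-(1/2)x - 1)(-2x**2 + 8x + 42) + (39x + 117)
  -2x**2 + 8x + 42 = (-(2/39)x + 14/39)(39x + 117) + (0)
Last nonzero remainder: 39x + 117. Dividing through by 39 gives the monic gcd x + 3.
Cancel x + 3 from numerator and denominator to get the reduced form.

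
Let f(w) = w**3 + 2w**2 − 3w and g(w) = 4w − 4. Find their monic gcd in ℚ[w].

w − 1

By polynomial division,
  w**3 + 2w**2 − 3w = ((1/4)w**2 + (3/4)w)(4w − 4) + (0)
Last nonzero remainder: 4w − 4. Dividing through by 4 gives the monic gcd w − 1.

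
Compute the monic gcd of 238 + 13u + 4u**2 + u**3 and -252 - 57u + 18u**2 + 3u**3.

Repeated division with remainder:
  u**3 + 4u**2 + 13u + 238 = (1/3)(3u**3 + 18u**2 - 57u - 252) + (-2u**2 + 32u + 322)
  3u**3 + 18u**2 - 57u - 252 = (-(3/2)u - 33)(-2u**2 + 32u + 322) + (1482u + 10374)
  -2u**2 + 32u + 322 = (-(1/741)u + 23/741)(1482u + 10374) + (0)
Last nonzero remainder: 1482u + 10374. Dividing through by 1482 gives the monic gcd u + 7.

7 + u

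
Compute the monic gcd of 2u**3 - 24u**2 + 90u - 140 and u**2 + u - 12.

1

Repeated division with remainder:
  2u**3 - 24u**2 + 90u - 140 = (2u - 26)(u**2 + u - 12) + (140u - 452)
  u**2 + u - 12 = ((1/140)u + 37/1225)(140u - 452) + (2024/1225)
  140u - 452 = ((42875/506)u - 138425/506)(2024/1225) + (0)
The last nonzero remainder is the constant 2024/1225, so the polynomials are coprime and gcd = 1.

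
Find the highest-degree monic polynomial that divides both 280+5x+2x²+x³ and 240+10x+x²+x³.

40-5x+x²

Repeated division with remainder:
  x³+2x²+5x+280 = (x³+x²+10x+240) + (x²-5x+40)
  x³+x²+10x+240 = (x+6)(x²-5x+40) + (0)
The last nonzero remainder x²-5x+40 is already monic.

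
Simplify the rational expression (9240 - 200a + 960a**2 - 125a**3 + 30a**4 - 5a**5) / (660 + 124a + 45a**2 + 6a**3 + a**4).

(420 + 10a + 25a**2 - 5a**3)/(30 + 7a + a**2)

Apply the Euclidean algorithm:
  -5a**5 + 30a**4 - 125a**3 + 960a**2 - 200a + 9240 = (-5a + 60)(a**4 + 6a**3 + 45a**2 + 124a + 660) + (-260a**3 - 1120a**2 - 4340a - 30360)
  a**4 + 6a**3 + 45a**2 + 124a + 660 = (-(1/260)a - 11/1690)(-260a**3 - 1120a**2 - 4340a - 30360) + ((3552/169)a**2 - (3552/169)a + 78144/169)
  -260a**3 - 1120a**2 - 4340a - 30360 = (-(10985/888)a - 19435/296)((3552/169)a**2 - (3552/169)a + 78144/169) + (0)
Last nonzero remainder: (3552/169)a**2 - (3552/169)a + 78144/169. Dividing through by 3552/169 gives the monic gcd a**2 - a + 22.
Cancel a**2 - a + 22 from numerator and denominator to get the reduced form.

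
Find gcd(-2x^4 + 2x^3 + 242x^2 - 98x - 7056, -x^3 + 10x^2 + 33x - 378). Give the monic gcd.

x^2 - 16x + 63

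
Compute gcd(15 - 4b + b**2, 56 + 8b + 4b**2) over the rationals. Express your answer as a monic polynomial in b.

1

Apply the Euclidean algorithm:
  b**2 - 4b + 15 = (1/4)(4b**2 + 8b + 56) + (-6b + 1)
  4b**2 + 8b + 56 = (-(2/3)b - 13/9)(-6b + 1) + (517/9)
  -6b + 1 = (-(54/517)b + 9/517)(517/9) + (0)
The last nonzero remainder is the constant 517/9, so the polynomials are coprime and gcd = 1.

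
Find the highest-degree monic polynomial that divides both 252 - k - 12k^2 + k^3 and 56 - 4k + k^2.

1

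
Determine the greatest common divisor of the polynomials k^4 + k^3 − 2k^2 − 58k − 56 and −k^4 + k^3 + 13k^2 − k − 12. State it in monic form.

k^2 − 3k − 4

Apply the Euclidean algorithm:
  k^4 + k^3 − 2k^2 − 58k − 56 = (−1)(−k^4 + k^3 + 13k^2 − k − 12) + (2k^3 + 11k^2 − 59k − 68)
  −k^4 + k^3 + 13k^2 − k − 12 = (−(1/2)k + 13/4)(2k^3 + 11k^2 − 59k − 68) + (−(209/4)k^2 + (627/4)k + 209)
  2k^3 + 11k^2 − 59k − 68 = (−(8/209)k − 68/209)(−(209/4)k^2 + (627/4)k + 209) + (0)
Last nonzero remainder: −(209/4)k^2 + (627/4)k + 209. Dividing through by −209/4 gives the monic gcd k^2 − 3k − 4.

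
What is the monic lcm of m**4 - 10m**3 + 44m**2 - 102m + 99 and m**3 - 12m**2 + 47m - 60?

Repeated division with remainder:
  m**4 - 10m**3 + 44m**2 - 102m + 99 = (m + 2)(m**3 - 12m**2 + 47m - 60) + (21m**2 - 136m + 219)
  m**3 - 12m**2 + 47m - 60 = ((1/21)m - 116/441)(21m**2 - 136m + 219) + ((352/441)m - 352/147)
  21m**2 - 136m + 219 = ((9261/352)m - 32193/352)((352/441)m - 352/147) + (0)
Last nonzero remainder: (352/441)m - 352/147. Dividing through by 352/441 gives the monic gcd m - 3.
Then lcm(f, g) = f·g / gcd(f, g); expanding and making the result monic gives the answer.

m**6 - 19m**5 + 154m**4 - 698m**3 + 1897m**2 - 2931m + 1980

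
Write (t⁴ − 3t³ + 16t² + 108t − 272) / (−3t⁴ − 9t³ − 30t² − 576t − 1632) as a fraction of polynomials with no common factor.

(−t + 2)/(3t + 12)

Apply the Euclidean algorithm:
  t⁴ − 3t³ + 16t² + 108t − 272 = (−1/3)(−3t⁴ − 9t³ − 30t² − 576t − 1632) + (−6t³ + 6t² − 84t − 816)
  −3t⁴ − 9t³ − 30t² − 576t − 1632 = ((1/2)t + 2)(−6t³ + 6t² − 84t − 816) + (0)
Last nonzero remainder: −6t³ + 6t² − 84t − 816. Dividing through by −6 gives the monic gcd t³ − t² + 14t + 136.
Cancel t³ − t² + 14t + 136 from numerator and denominator to get the reduced form.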